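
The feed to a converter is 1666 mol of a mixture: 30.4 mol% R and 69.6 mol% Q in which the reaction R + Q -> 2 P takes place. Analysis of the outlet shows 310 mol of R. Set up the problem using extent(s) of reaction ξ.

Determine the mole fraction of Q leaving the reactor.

For R: n = n₀ − 1ξ → 310 = 506.5 − 1ξ, giving ξ = 196.5 mol.
Outlet amounts (n = n₀ + ν ξ):
  R: 506.5 − 1(196.5) = 310
  Q: 1160 − 1(196.5) = 963.1
  P: 0 + 2(196.5) = 392.9
Total out = 1666 mol; y_Q = 963.1 / 1666 = 0.5781.

0.578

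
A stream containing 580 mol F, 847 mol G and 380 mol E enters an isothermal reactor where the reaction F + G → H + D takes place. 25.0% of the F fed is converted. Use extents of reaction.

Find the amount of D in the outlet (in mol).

F reacted = 0.25 × 580 = 145 mol; ν_F = −1, so ξ = 145/1 = 145 mol.
Outlet amounts (n = n₀ + ν ξ):
  F: 580 − 1(145) = 435
  G: 847 − 1(145) = 702
  H: 0 + 1(145) = 145
  D: 0 + 1(145) = 145
  E: 380 (inert)

145 mol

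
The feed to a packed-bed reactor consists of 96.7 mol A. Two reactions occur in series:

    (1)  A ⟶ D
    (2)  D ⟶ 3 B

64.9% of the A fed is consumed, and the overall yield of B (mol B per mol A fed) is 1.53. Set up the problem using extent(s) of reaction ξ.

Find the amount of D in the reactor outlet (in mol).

13.4 mol

Conversion of A: A consumed = 1ξ₁ = 0.649 × 96.7 → ξ₁ = 62.76 mol.
Yield of B: 3ξ₂ / 96.7 = 1.53 → ξ₂ = 49.32 mol.
Outlet amounts (n = n₀ + Σ ν·ξ):
  A: 96.7 − 1(62.76) = 33.94
  D: 0 + 1(62.76) − 1(49.32) = 13.44
  B: 0 + 3(49.32) = 148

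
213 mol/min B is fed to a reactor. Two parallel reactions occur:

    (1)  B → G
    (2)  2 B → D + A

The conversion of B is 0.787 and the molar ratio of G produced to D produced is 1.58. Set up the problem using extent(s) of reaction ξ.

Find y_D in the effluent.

0.22

Conversion of B: B consumed = 0.787 × 213 = 167.6 mol/min = 1ξ₁ + 2ξ₂.
Selectivity: 1ξ₁ / (1ξ₂) = 1.58 → ξ₁ = 1.58 ξ₂.
Substitute: (1·1.58 + 2) ξ₂ = 167.6 → ξ₂ = 46.82 mol/min, ξ₁ = 73.98 mol/min.
Outlet amounts (n = n₀ + Σ ν·ξ):
  B: 213 − 1(73.98) − 2(46.82) = 45.37
  G: 0 + 1(73.98) = 73.98
  D: 0 + 1(46.82) = 46.82
  A: 0 + 1(46.82) = 46.82
Total out = 213 mol/min; y_D = 46.82 / 213 = 0.2198.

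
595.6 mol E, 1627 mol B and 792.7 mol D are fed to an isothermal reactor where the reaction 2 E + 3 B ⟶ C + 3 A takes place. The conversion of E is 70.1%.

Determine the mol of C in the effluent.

E reacted = 0.701 × 595.6 = 417.5 mol; ν_E = −2, so ξ = 417.5/2 = 208.8 mol.
Outlet amounts (n = n₀ + ν ξ):
  E: 595.6 − 2(208.8) = 178.1
  B: 1627 − 3(208.8) = 1001
  C: 0 + 1(208.8) = 208.8
  A: 0 + 3(208.8) = 626.3
  D: 792.7 (inert)

209 mol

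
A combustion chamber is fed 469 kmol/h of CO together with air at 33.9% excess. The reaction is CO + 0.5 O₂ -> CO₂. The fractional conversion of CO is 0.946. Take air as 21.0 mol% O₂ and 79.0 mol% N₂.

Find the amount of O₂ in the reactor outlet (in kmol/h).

92.2 kmol/h

Stoichiometric O₂ = 0.5 × 469 = 234.5 kmol/h; O₂ fed = 234.5 × 1.339 = 314 kmol/h.
N₂ fed = 314 × 79/21 = 1181 kmol/h.
Fuel reacted = 0.946 × 469 → ξ = 443.7 kmol/h.
Outlet (n = n₀ + ν ξ):
  CO: 469 − 1(443.7) = 25.33
  O₂: 314 − 0.5(443.7) = 92.16
  N₂: 1181 (inert)
  CO₂: 0 + 1(443.7) = 443.7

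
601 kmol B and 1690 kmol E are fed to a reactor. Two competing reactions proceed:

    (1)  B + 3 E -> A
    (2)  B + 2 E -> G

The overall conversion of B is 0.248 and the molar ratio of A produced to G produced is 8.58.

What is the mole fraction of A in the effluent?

Conversion of B: B consumed = 0.248 × 601 = 149 kmol = 1ξ₁ + 1ξ₂.
Selectivity: 1ξ₁ / (1ξ₂) = 8.58 → ξ₁ = 8.58 ξ₂.
Substitute: (1·8.58 + 1) ξ₂ = 149 → ξ₂ = 15.56 kmol, ξ₁ = 133.5 kmol.
Outlet amounts (n = n₀ + Σ ν·ξ):
  B: 601 − 1(133.5) − 1(15.56) = 452
  E: 1690 − 3(133.5) − 2(15.56) = 1258
  A: 0 + 1(133.5) = 133.5
  G: 0 + 1(15.56) = 15.56
Total out = 1859 kmol; y_A = 133.5 / 1859 = 0.07179.

0.0718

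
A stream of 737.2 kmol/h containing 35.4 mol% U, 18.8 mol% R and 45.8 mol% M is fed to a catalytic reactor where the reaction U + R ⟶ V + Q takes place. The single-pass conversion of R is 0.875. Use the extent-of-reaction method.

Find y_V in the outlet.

R reacted = 0.875 × 138.6 = 121.3 kmol/h; ν_R = −1, so ξ = 121.3/1 = 121.3 kmol/h.
Outlet amounts (n = n₀ + ν ξ):
  U: 261 − 1(121.3) = 139.7
  R: 138.6 − 1(121.3) = 17.32
  V: 0 + 1(121.3) = 121.3
  Q: 0 + 1(121.3) = 121.3
  M: 337.6 (inert)
Total out = 737.2 kmol/h; y_V = 121.3 / 737.2 = 0.1645.

0.165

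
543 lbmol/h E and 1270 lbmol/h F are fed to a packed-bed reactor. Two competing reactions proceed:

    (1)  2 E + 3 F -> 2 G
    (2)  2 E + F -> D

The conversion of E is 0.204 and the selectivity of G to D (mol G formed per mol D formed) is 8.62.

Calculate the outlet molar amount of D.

10.4 lbmol/h

Conversion of E: E consumed = 0.204 × 543 = 110.8 lbmol/h = 2ξ₁ + 2ξ₂.
Selectivity: 2ξ₁ / (1ξ₂) = 8.62 → ξ₁ = 4.31 ξ₂.
Substitute: (2·4.31 + 2) ξ₂ = 110.8 → ξ₂ = 10.43 lbmol/h, ξ₁ = 44.96 lbmol/h.
Outlet amounts (n = n₀ + Σ ν·ξ):
  E: 543 − 2(44.96) − 2(10.43) = 432.2
  F: 1270 − 3(44.96) − 1(10.43) = 1125
  G: 0 + 2(44.96) = 89.91
  D: 0 + 1(10.43) = 10.43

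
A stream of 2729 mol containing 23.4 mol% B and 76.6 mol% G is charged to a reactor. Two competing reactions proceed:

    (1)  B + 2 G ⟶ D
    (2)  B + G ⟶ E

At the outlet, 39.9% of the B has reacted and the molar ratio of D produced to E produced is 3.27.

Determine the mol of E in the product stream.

59.7 mol

Conversion of B: B consumed = 0.399 × 638.6 = 254.8 mol = 1ξ₁ + 1ξ₂.
Selectivity: 1ξ₁ / (1ξ₂) = 3.27 → ξ₁ = 3.27 ξ₂.
Substitute: (1·3.27 + 1) ξ₂ = 254.8 → ξ₂ = 59.67 mol, ξ₁ = 195.1 mol.
Outlet amounts (n = n₀ + Σ ν·ξ):
  B: 638.6 − 1(195.1) − 1(59.67) = 383.8
  G: 2090 − 2(195.1) − 1(59.67) = 1640
  D: 0 + 1(195.1) = 195.1
  E: 0 + 1(59.67) = 59.67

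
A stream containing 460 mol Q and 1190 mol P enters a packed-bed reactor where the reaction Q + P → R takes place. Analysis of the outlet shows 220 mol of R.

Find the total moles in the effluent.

For R: n = n₀ + 1ξ → 220 = 0 + 1ξ, giving ξ = 220 mol.
Outlet amounts (n = n₀ + ν ξ):
  Q: 460 − 1(220) = 240
  P: 1190 − 1(220) = 970
  R: 0 + 1(220) = 220
Total out = 240 + 970 + 220 = 1430 mol.

1430 mol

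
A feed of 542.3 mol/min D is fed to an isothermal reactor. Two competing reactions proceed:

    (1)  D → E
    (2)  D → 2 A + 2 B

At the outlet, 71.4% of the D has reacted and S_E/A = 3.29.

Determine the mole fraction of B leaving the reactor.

Conversion of D: D consumed = 0.714 × 542.3 = 387.2 mol/min = 1ξ₁ + 1ξ₂.
Selectivity: 1ξ₁ / (2ξ₂) = 3.29 → ξ₁ = 6.58 ξ₂.
Substitute: (1·6.58 + 1) ξ₂ = 387.2 → ξ₂ = 51.08 mol/min, ξ₁ = 336.1 mol/min.
Outlet amounts (n = n₀ + Σ ν·ξ):
  D: 542.3 − 1(336.1) − 1(51.08) = 155.1
  E: 0 + 1(336.1) = 336.1
  A: 0 + 2(51.08) = 102.2
  B: 0 + 2(51.08) = 102.2
Total out = 695.5 mol/min; y_B = 102.2 / 695.5 = 0.1469.

0.147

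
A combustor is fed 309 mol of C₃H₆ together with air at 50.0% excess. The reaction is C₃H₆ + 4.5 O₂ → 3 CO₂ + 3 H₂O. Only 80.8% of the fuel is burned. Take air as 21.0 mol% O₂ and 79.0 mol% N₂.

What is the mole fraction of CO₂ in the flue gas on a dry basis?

Stoichiometric O₂ = 4.5 × 309 = 1390 mol; O₂ fed = 1390 × 1.500 = 2086 mol.
N₂ fed = 2086 × 79/21 = 7846 mol.
Fuel reacted = 0.808 × 309 → ξ = 249.7 mol.
Outlet (n = n₀ + ν ξ):
  C₃H₆: 309 − 1(249.7) = 59.33
  O₂: 2086 − 4.5(249.7) = 962.2
  N₂: 7846 (inert)
  CO₂: 0 + 3(249.7) = 749
  H₂O: 0 + 3(249.7) = 749
Dry total = 9617 mol; y_CO₂ (dry) = 749 / 9617 = 0.07788.

0.0779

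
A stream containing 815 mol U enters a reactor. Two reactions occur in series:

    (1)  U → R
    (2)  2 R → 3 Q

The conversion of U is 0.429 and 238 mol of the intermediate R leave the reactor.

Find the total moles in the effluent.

Conversion of U: U consumed = 1ξ₁ = 0.429 × 815 → ξ₁ = 349.6 mol.
R balance: n_R = 0 + 1ξ₁ − 2ξ₂ = 238 → ξ₂ = (1·349.6 − 238)/2 = 55.82 mol.
Outlet amounts (n = n₀ + Σ ν·ξ):
  U: 815 − 1(349.6) = 465.4
  R: 0 + 1(349.6) − 2(55.82) = 238
  Q: 0 + 3(55.82) = 167.5
Total out = 465.4 + 238 + 167.5 = 870.8 mol.

871 mol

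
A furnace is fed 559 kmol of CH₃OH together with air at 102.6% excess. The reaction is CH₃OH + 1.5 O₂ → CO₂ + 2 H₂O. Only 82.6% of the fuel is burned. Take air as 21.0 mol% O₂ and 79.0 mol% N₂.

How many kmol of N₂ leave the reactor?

Stoichiometric O₂ = 1.5 × 559 = 838.5 kmol; O₂ fed = 838.5 × 2.026 = 1699 kmol.
N₂ fed = 1699 × 79/21 = 6391 kmol.
Fuel reacted = 0.826 × 559 → ξ = 461.7 kmol.
Outlet (n = n₀ + ν ξ):
  CH₃OH: 559 − 1(461.7) = 97.27
  O₂: 1699 − 1.5(461.7) = 1006
  N₂: 6391 (inert)
  CO₂: 0 + 1(461.7) = 461.7
  H₂O: 0 + 2(461.7) = 923.5

6390 kmol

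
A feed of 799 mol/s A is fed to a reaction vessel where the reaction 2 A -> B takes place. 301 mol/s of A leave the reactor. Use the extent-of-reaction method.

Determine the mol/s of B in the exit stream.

249 mol/s

For A: n = n₀ − 2ξ → 301 = 799 − 2ξ, giving ξ = 249 mol/s.
Outlet amounts (n = n₀ + ν ξ):
  A: 799 − 2(249) = 301
  B: 0 + 1(249) = 249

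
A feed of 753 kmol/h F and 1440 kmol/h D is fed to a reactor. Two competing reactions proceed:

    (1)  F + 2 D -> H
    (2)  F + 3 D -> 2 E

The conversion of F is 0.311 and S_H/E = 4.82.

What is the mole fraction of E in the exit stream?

0.0255

Conversion of F: F consumed = 0.311 × 753 = 234.2 kmol/h = 1ξ₁ + 1ξ₂.
Selectivity: 1ξ₁ / (2ξ₂) = 4.82 → ξ₁ = 9.64 ξ₂.
Substitute: (1·9.64 + 1) ξ₂ = 234.2 → ξ₂ = 22.01 kmol/h, ξ₁ = 212.2 kmol/h.
Outlet amounts (n = n₀ + Σ ν·ξ):
  F: 753 − 1(212.2) − 1(22.01) = 518.8
  D: 1440 − 2(212.2) − 3(22.01) = 949.6
  H: 0 + 1(212.2) = 212.2
  E: 0 + 2(22.01) = 44.02
Total out = 1725 kmol/h; y_E = 44.02 / 1725 = 0.02552.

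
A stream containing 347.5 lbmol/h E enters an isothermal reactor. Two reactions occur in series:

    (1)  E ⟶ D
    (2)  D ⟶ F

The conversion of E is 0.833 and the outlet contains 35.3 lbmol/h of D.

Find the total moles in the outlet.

348 lbmol/h

Conversion of E: E consumed = 1ξ₁ = 0.833 × 347.5 → ξ₁ = 289.5 lbmol/h.
D balance: n_D = 0 + 1ξ₁ − 1ξ₂ = 35.3 → ξ₂ = (1·289.5 − 35.3)/1 = 254.2 lbmol/h.
Outlet amounts (n = n₀ + Σ ν·ξ):
  E: 347.5 − 1(289.5) = 58.03
  D: 0 + 1(289.5) − 1(254.2) = 35.3
  F: 0 + 1(254.2) = 254.2
Total out = 58.03 + 35.3 + 254.2 = 347.5 lbmol/h.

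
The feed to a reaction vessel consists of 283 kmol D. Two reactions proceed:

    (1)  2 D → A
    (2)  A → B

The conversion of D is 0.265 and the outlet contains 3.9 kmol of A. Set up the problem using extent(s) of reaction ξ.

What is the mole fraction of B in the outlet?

Conversion of D: D consumed = 2ξ₁ = 0.265 × 283 → ξ₁ = 37.5 kmol.
A balance: n_A = 0 + 1ξ₁ − 1ξ₂ = 3.9 → ξ₂ = (1·37.5 − 3.9)/1 = 33.6 kmol.
Outlet amounts (n = n₀ + Σ ν·ξ):
  D: 283 − 2(37.5) = 208
  A: 0 + 1(37.5) − 1(33.6) = 3.9
  B: 0 + 1(33.6) = 33.6
Total out = 245.5 kmol; y_B = 33.6 / 245.5 = 0.1369.

0.137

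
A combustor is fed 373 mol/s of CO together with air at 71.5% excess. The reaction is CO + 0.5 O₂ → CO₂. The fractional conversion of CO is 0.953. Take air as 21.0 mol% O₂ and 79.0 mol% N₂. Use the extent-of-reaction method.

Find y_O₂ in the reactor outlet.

Stoichiometric O₂ = 0.5 × 373 = 186.5 mol/s; O₂ fed = 186.5 × 1.715 = 319.8 mol/s.
N₂ fed = 319.8 × 79/21 = 1203 mol/s.
Fuel reacted = 0.953 × 373 → ξ = 355.5 mol/s.
Outlet (n = n₀ + ν ξ):
  CO: 373 − 1(355.5) = 17.53
  O₂: 319.8 − 0.5(355.5) = 142.1
  N₂: 1203 (inert)
  CO₂: 0 + 1(355.5) = 355.5
Total out = 1718 mol/s; y_O₂ = 142.1 / 1718 = 0.0827.

0.0827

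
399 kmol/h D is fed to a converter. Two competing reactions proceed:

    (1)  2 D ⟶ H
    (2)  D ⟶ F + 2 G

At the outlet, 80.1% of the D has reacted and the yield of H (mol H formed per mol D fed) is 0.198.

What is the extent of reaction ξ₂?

Yield of H: 1ξ₁ / 399 = 0.198 → ξ₁ = 79 kmol/h.
Conversion of D: 2ξ₁ + 1ξ₂ = 0.801 × 399 = 319.6 → ξ₂ = 161.6 kmol/h.
Outlet amounts (n = n₀ + Σ ν·ξ):
  D: 399 − 2(79) − 1(161.6) = 79.4
  H: 0 + 1(79) = 79
  F: 0 + 1(161.6) = 161.6
  G: 0 + 2(161.6) = 323.2

ξ₂ = 162 kmol/h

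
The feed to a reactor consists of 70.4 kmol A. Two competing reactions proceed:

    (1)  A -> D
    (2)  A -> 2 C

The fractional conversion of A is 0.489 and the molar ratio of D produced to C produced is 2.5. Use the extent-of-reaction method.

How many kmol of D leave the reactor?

28.7 kmol

Conversion of A: A consumed = 0.489 × 70.4 = 34.43 kmol = 1ξ₁ + 1ξ₂.
Selectivity: 1ξ₁ / (2ξ₂) = 2.5 → ξ₁ = 5 ξ₂.
Substitute: (1·5 + 1) ξ₂ = 34.43 → ξ₂ = 5.738 kmol, ξ₁ = 28.69 kmol.
Outlet amounts (n = n₀ + Σ ν·ξ):
  A: 70.4 − 1(28.69) − 1(5.738) = 35.97
  D: 0 + 1(28.69) = 28.69
  C: 0 + 2(5.738) = 11.48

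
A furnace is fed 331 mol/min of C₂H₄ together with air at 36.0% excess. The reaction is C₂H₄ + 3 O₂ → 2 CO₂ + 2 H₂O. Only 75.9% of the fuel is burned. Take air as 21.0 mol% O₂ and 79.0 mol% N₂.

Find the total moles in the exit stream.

6760 mol/min

Stoichiometric O₂ = 3 × 331 = 993 mol/min; O₂ fed = 993 × 1.360 = 1350 mol/min.
N₂ fed = 1350 × 79/21 = 5080 mol/min.
Fuel reacted = 0.759 × 331 → ξ = 251.2 mol/min.
Outlet (n = n₀ + ν ξ):
  C₂H₄: 331 − 1(251.2) = 79.77
  O₂: 1350 − 3(251.2) = 596.8
  N₂: 5080 (inert)
  CO₂: 0 + 2(251.2) = 502.5
  H₂O: 0 + 2(251.2) = 502.5
Total out = 79.77 + 596.8 + 5080 + 502.5 + 502.5 = 6762 mol/min.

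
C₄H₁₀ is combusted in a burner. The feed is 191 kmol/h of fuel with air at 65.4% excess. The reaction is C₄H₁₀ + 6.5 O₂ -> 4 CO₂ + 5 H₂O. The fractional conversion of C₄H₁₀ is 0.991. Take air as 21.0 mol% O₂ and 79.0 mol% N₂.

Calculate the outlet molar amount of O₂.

Stoichiometric O₂ = 6.5 × 191 = 1242 kmol/h; O₂ fed = 1242 × 1.654 = 2053 kmol/h.
N₂ fed = 2053 × 79/21 = 7725 kmol/h.
Fuel reacted = 0.991 × 191 → ξ = 189.3 kmol/h.
Outlet (n = n₀ + ν ξ):
  C₄H₁₀: 191 − 1(189.3) = 1.719
  O₂: 2053 − 6.5(189.3) = 823.1
  N₂: 7725 (inert)
  CO₂: 0 + 4(189.3) = 757.1
  H₂O: 0 + 5(189.3) = 946.4

823 kmol/h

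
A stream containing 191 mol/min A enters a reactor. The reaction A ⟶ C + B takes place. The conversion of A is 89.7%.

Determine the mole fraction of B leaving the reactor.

A reacted = 0.897 × 191 = 171.3 mol/min; ν_A = −1, so ξ = 171.3/1 = 171.3 mol/min.
Outlet amounts (n = n₀ + ν ξ):
  A: 191 − 1(171.3) = 19.67
  C: 0 + 1(171.3) = 171.3
  B: 0 + 1(171.3) = 171.3
Total out = 362.3 mol/min; y_B = 171.3 / 362.3 = 0.4729.

0.473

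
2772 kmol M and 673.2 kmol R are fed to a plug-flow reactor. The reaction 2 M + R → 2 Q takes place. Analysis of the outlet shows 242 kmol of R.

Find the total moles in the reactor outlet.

3010 kmol

For R: n = n₀ − 1ξ → 242 = 673.2 − 1ξ, giving ξ = 431.2 kmol.
Outlet amounts (n = n₀ + ν ξ):
  M: 2772 − 2(431.2) = 1910
  R: 673.2 − 1(431.2) = 242
  Q: 0 + 2(431.2) = 862.4
Total out = 1910 + 242 + 862.4 = 3014 kmol.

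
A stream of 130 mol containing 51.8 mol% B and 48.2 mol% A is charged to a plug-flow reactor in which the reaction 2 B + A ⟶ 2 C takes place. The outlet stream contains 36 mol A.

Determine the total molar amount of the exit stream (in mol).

For A: n = n₀ − 1ξ → 36 = 62.66 − 1ξ, giving ξ = 26.66 mol.
Outlet amounts (n = n₀ + ν ξ):
  B: 67.34 − 2(26.66) = 14.02
  A: 62.66 − 1(26.66) = 36
  C: 0 + 2(26.66) = 53.32
Total out = 14.02 + 36 + 53.32 = 103.3 mol.

103 mol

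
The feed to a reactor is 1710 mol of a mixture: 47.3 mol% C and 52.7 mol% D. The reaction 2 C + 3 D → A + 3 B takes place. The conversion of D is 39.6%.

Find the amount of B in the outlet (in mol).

D reacted = 0.396 × 901.2 = 356.9 mol; ν_D = −3, so ξ = 356.9/3 = 119 mol.
Outlet amounts (n = n₀ + ν ξ):
  C: 808.8 − 2(119) = 570.9
  D: 901.2 − 3(119) = 544.3
  A: 0 + 1(119) = 119
  B: 0 + 3(119) = 356.9

357 mol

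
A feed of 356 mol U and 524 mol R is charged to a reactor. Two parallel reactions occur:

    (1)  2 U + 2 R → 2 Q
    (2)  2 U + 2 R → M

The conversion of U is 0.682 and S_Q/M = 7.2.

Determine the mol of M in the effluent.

Conversion of U: U consumed = 0.682 × 356 = 242.8 mol = 2ξ₁ + 2ξ₂.
Selectivity: 2ξ₁ / (1ξ₂) = 7.2 → ξ₁ = 3.6 ξ₂.
Substitute: (2·3.6 + 2) ξ₂ = 242.8 → ξ₂ = 26.39 mol, ξ₁ = 95.01 mol.
Outlet amounts (n = n₀ + Σ ν·ξ):
  U: 356 − 2(95.01) − 2(26.39) = 113.2
  R: 524 − 2(95.01) − 2(26.39) = 281.2
  Q: 0 + 2(95.01) = 190
  M: 0 + 1(26.39) = 26.39

26.4 mol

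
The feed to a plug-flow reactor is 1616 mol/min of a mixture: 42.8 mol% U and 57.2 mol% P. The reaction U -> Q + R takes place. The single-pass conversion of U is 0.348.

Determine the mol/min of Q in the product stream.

241 mol/min

U reacted = 0.348 × 691.6 = 240.7 mol/min; ν_U = −1, so ξ = 240.7/1 = 240.7 mol/min.
Outlet amounts (n = n₀ + ν ξ):
  U: 691.6 − 1(240.7) = 451
  Q: 0 + 1(240.7) = 240.7
  R: 0 + 1(240.7) = 240.7
  P: 924.4 (inert)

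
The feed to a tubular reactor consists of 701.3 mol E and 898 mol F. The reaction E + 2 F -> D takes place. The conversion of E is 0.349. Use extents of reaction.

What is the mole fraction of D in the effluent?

E reacted = 0.349 × 701.3 = 244.8 mol; ν_E = −1, so ξ = 244.8/1 = 244.8 mol.
Outlet amounts (n = n₀ + ν ξ):
  E: 701.3 − 1(244.8) = 456.5
  F: 898 − 2(244.8) = 408.5
  D: 0 + 1(244.8) = 244.8
Total out = 1110 mol; y_D = 244.8 / 1110 = 0.2205.

0.221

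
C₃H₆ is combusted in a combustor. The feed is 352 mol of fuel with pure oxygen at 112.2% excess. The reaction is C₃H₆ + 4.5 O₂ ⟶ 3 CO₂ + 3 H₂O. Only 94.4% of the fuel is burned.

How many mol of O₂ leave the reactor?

1870 mol

Stoichiometric O₂ = 4.5 × 352 = 1584 mol; O₂ fed = 1584 × 2.122 = 3361 mol.
Fuel reacted = 0.944 × 352 → ξ = 332.3 mol.
Outlet (n = n₀ + ν ξ):
  C₃H₆: 352 − 1(332.3) = 19.71
  O₂: 3361 − 4.5(332.3) = 1866
  CO₂: 0 + 3(332.3) = 996.9
  H₂O: 0 + 3(332.3) = 996.9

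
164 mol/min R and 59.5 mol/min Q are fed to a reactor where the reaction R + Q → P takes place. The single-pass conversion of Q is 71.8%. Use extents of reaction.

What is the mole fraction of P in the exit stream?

0.236

Q reacted = 0.718 × 59.5 = 42.72 mol/min; ν_Q = −1, so ξ = 42.72/1 = 42.72 mol/min.
Outlet amounts (n = n₀ + ν ξ):
  R: 164 − 1(42.72) = 121.3
  Q: 59.5 − 1(42.72) = 16.78
  P: 0 + 1(42.72) = 42.72
Total out = 180.8 mol/min; y_P = 42.72 / 180.8 = 0.2363.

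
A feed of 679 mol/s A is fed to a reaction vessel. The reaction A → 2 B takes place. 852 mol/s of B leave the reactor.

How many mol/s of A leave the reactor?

253 mol/s

For B: n = n₀ + 2ξ → 852 = 0 + 2ξ, giving ξ = 426 mol/s.
Outlet amounts (n = n₀ + ν ξ):
  A: 679 − 1(426) = 253
  B: 0 + 2(426) = 852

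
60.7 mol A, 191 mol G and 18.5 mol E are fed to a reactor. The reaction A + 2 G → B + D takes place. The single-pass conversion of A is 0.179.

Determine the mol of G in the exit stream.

169 mol

A reacted = 0.179 × 60.7 = 10.87 mol; ν_A = −1, so ξ = 10.87/1 = 10.87 mol.
Outlet amounts (n = n₀ + ν ξ):
  A: 60.7 − 1(10.87) = 49.83
  G: 191 − 2(10.87) = 169.3
  B: 0 + 1(10.87) = 10.87
  D: 0 + 1(10.87) = 10.87
  E: 18.5 (inert)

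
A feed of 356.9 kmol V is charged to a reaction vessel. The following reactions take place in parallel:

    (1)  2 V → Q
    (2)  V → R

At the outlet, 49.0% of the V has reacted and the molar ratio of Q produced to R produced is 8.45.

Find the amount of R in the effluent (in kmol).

Conversion of V: V consumed = 0.49 × 356.9 = 174.9 kmol = 2ξ₁ + 1ξ₂.
Selectivity: 1ξ₁ / (1ξ₂) = 8.45 → ξ₁ = 8.45 ξ₂.
Substitute: (2·8.45 + 1) ξ₂ = 174.9 → ξ₂ = 9.77 kmol, ξ₁ = 82.56 kmol.
Outlet amounts (n = n₀ + Σ ν·ξ):
  V: 356.9 − 2(82.56) − 1(9.77) = 182
  Q: 0 + 1(82.56) = 82.56
  R: 0 + 1(9.77) = 9.77

9.77 kmol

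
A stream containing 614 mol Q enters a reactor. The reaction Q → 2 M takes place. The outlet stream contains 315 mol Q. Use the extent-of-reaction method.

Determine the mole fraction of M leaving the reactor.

0.655

For Q: n = n₀ − 1ξ → 315 = 614 − 1ξ, giving ξ = 299 mol.
Outlet amounts (n = n₀ + ν ξ):
  Q: 614 − 1(299) = 315
  M: 0 + 2(299) = 598
Total out = 913 mol; y_M = 598 / 913 = 0.655.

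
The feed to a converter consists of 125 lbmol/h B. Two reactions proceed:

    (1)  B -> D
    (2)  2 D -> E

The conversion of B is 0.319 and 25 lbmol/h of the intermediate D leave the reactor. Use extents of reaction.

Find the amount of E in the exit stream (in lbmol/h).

7.44 lbmol/h

Conversion of B: B consumed = 1ξ₁ = 0.319 × 125 → ξ₁ = 39.88 lbmol/h.
D balance: n_D = 0 + 1ξ₁ − 2ξ₂ = 25 → ξ₂ = (1·39.88 − 25)/2 = 7.438 lbmol/h.
Outlet amounts (n = n₀ + Σ ν·ξ):
  B: 125 − 1(39.88) = 85.12
  D: 0 + 1(39.88) − 2(7.438) = 25
  E: 0 + 1(7.438) = 7.438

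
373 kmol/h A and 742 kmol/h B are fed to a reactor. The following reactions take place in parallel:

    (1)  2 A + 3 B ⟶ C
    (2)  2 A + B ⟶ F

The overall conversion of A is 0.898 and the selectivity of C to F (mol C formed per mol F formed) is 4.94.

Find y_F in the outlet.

Conversion of A: A consumed = 0.898 × 373 = 335 kmol/h = 2ξ₁ + 2ξ₂.
Selectivity: 1ξ₁ / (1ξ₂) = 4.94 → ξ₁ = 4.94 ξ₂.
Substitute: (2·4.94 + 2) ξ₂ = 335 → ξ₂ = 28.19 kmol/h, ξ₁ = 139.3 kmol/h.
Outlet amounts (n = n₀ + Σ ν·ξ):
  A: 373 − 2(139.3) − 2(28.19) = 38.05
  B: 742 − 3(139.3) − 1(28.19) = 296
  C: 0 + 1(139.3) = 139.3
  F: 0 + 1(28.19) = 28.19
Total out = 501.5 kmol/h; y_F = 28.19 / 501.5 = 0.05622.

0.0562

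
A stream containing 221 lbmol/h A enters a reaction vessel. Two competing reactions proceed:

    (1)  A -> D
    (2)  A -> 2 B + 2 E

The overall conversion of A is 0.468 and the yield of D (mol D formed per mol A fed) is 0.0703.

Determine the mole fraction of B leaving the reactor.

Yield of D: 1ξ₁ / 221 = 0.0703 → ξ₁ = 15.54 lbmol/h.
Conversion of A: 1ξ₁ + 1ξ₂ = 0.468 × 221 = 103.4 → ξ₂ = 87.89 lbmol/h.
Outlet amounts (n = n₀ + Σ ν·ξ):
  A: 221 − 1(15.54) − 1(87.89) = 117.6
  D: 0 + 1(15.54) = 15.54
  B: 0 + 2(87.89) = 175.8
  E: 0 + 2(87.89) = 175.8
Total out = 484.7 lbmol/h; y_B = 175.8 / 484.7 = 0.3627.

0.363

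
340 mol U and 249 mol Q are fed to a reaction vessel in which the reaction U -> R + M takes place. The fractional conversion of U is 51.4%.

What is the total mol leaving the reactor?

764 mol

U reacted = 0.514 × 340 = 174.8 mol; ν_U = −1, so ξ = 174.8/1 = 174.8 mol.
Outlet amounts (n = n₀ + ν ξ):
  U: 340 − 1(174.8) = 165.2
  R: 0 + 1(174.8) = 174.8
  M: 0 + 1(174.8) = 174.8
  Q: 249 (inert)
Total out = 165.2 + 174.8 + 174.8 + 249 = 763.8 mol.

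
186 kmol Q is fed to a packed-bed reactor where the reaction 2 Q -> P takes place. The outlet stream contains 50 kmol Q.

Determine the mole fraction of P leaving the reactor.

0.576

For Q: n = n₀ − 2ξ → 50 = 186 − 2ξ, giving ξ = 68 kmol.
Outlet amounts (n = n₀ + ν ξ):
  Q: 186 − 2(68) = 50
  P: 0 + 1(68) = 68
Total out = 118 kmol; y_P = 68 / 118 = 0.5763.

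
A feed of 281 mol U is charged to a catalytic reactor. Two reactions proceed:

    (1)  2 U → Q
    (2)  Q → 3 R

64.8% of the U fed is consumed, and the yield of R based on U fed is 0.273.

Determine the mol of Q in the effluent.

Conversion of U: U consumed = 2ξ₁ = 0.648 × 281 → ξ₁ = 91.04 mol.
Yield of R: 3ξ₂ / 281 = 0.273 → ξ₂ = 25.57 mol.
Outlet amounts (n = n₀ + Σ ν·ξ):
  U: 281 − 2(91.04) = 98.91
  Q: 0 + 1(91.04) − 1(25.57) = 65.47
  R: 0 + 3(25.57) = 76.71

65.5 mol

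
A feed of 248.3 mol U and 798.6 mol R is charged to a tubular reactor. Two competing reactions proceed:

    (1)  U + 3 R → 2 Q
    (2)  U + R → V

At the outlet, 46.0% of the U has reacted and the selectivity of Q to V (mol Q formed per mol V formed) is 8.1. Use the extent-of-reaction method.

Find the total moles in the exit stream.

841 mol

Conversion of U: U consumed = 0.46 × 248.3 = 114.2 mol = 1ξ₁ + 1ξ₂.
Selectivity: 2ξ₁ / (1ξ₂) = 8.1 → ξ₁ = 4.05 ξ₂.
Substitute: (1·4.05 + 1) ξ₂ = 114.2 → ξ₂ = 22.62 mol, ξ₁ = 91.6 mol.
Outlet amounts (n = n₀ + Σ ν·ξ):
  U: 248.3 − 1(91.6) − 1(22.62) = 134.1
  R: 798.6 − 3(91.6) − 1(22.62) = 501.2
  Q: 0 + 2(91.6) = 183.2
  V: 0 + 1(22.62) = 22.62
Total out = 134.1 + 501.2 + 183.2 + 22.62 = 841.1 mol.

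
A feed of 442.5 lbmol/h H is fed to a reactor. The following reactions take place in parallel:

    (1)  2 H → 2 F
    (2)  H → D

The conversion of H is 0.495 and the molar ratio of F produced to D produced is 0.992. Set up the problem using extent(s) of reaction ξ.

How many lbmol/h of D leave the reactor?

Conversion of H: H consumed = 0.495 × 442.5 = 219 lbmol/h = 2ξ₁ + 1ξ₂.
Selectivity: 2ξ₁ / (1ξ₂) = 0.992 → ξ₁ = 0.496 ξ₂.
Substitute: (2·0.496 + 1) ξ₂ = 219 → ξ₂ = 110 lbmol/h, ξ₁ = 54.54 lbmol/h.
Outlet amounts (n = n₀ + Σ ν·ξ):
  H: 442.5 − 2(54.54) − 1(110) = 223.5
  F: 0 + 2(54.54) = 109.1
  D: 0 + 1(110) = 110

110 lbmol/h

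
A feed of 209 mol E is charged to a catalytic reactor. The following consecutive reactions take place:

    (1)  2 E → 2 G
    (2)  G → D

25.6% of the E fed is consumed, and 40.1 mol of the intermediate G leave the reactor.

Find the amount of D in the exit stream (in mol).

13.4 mol

Conversion of E: E consumed = 2ξ₁ = 0.256 × 209 → ξ₁ = 26.75 mol.
G balance: n_G = 0 + 2ξ₁ − 1ξ₂ = 40.1 → ξ₂ = (2·26.75 − 40.1)/1 = 13.4 mol.
Outlet amounts (n = n₀ + Σ ν·ξ):
  E: 209 − 2(26.75) = 155.5
  G: 0 + 2(26.75) − 1(13.4) = 40.1
  D: 0 + 1(13.4) = 13.4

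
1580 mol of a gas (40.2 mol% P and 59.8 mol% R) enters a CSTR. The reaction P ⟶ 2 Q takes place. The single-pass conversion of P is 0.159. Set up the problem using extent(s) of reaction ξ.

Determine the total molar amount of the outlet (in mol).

1680 mol

P reacted = 0.159 × 635.2 = 101 mol; ν_P = −1, so ξ = 101/1 = 101 mol.
Outlet amounts (n = n₀ + ν ξ):
  P: 635.2 − 1(101) = 534.2
  Q: 0 + 2(101) = 202
  R: 944.8 (inert)
Total out = 534.2 + 202 + 944.8 = 1681 mol.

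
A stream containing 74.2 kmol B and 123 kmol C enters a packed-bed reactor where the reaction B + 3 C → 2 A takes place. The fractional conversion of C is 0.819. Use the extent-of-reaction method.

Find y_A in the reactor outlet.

C reacted = 0.819 × 123 = 100.7 kmol; ν_C = −3, so ξ = 100.7/3 = 33.58 kmol.
Outlet amounts (n = n₀ + ν ξ):
  B: 74.2 − 1(33.58) = 40.62
  C: 123 − 3(33.58) = 22.26
  A: 0 + 2(33.58) = 67.16
Total out = 130 kmol; y_A = 67.16 / 130 = 0.5164.

0.516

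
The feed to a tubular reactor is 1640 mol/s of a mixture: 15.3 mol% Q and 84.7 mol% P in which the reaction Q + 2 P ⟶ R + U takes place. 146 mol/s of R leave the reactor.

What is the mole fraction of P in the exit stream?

0.734

For R: n = n₀ + 1ξ → 146 = 0 + 1ξ, giving ξ = 146 mol/s.
Outlet amounts (n = n₀ + ν ξ):
  Q: 250.9 − 1(146) = 104.9
  P: 1389 − 2(146) = 1097
  R: 0 + 1(146) = 146
  U: 0 + 1(146) = 146
Total out = 1494 mol/s; y_P = 1097 / 1494 = 0.7343.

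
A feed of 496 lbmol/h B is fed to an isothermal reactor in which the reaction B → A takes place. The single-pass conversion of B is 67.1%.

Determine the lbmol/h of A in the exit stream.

333 lbmol/h

B reacted = 0.671 × 496 = 332.8 lbmol/h; ν_B = −1, so ξ = 332.8/1 = 332.8 lbmol/h.
Outlet amounts (n = n₀ + ν ξ):
  B: 496 − 1(332.8) = 163.2
  A: 0 + 1(332.8) = 332.8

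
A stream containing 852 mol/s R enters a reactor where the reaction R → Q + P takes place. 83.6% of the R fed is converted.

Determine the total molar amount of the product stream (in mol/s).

1560 mol/s

R reacted = 0.836 × 852 = 712.3 mol/s; ν_R = −1, so ξ = 712.3/1 = 712.3 mol/s.
Outlet amounts (n = n₀ + ν ξ):
  R: 852 − 1(712.3) = 139.7
  Q: 0 + 1(712.3) = 712.3
  P: 0 + 1(712.3) = 712.3
Total out = 139.7 + 712.3 + 712.3 = 1564 mol/s.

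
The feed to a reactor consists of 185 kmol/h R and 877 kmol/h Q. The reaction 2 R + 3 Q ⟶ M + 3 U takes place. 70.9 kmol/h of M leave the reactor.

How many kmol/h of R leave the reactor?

43.2 kmol/h

For M: n = n₀ + 1ξ → 70.9 = 0 + 1ξ, giving ξ = 70.9 kmol/h.
Outlet amounts (n = n₀ + ν ξ):
  R: 185 − 2(70.9) = 43.2
  Q: 877 − 3(70.9) = 664.3
  M: 0 + 1(70.9) = 70.9
  U: 0 + 3(70.9) = 212.7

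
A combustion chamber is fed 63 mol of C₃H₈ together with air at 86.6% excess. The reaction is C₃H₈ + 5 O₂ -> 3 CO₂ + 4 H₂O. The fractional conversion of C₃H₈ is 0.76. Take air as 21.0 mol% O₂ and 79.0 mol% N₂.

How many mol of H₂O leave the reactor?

Stoichiometric O₂ = 5 × 63 = 315 mol; O₂ fed = 315 × 1.866 = 587.8 mol.
N₂ fed = 587.8 × 79/21 = 2211 mol.
Fuel reacted = 0.76 × 63 → ξ = 47.88 mol.
Outlet (n = n₀ + ν ξ):
  C₃H₈: 63 − 1(47.88) = 15.12
  O₂: 587.8 − 5(47.88) = 348.4
  N₂: 2211 (inert)
  CO₂: 0 + 3(47.88) = 143.6
  H₂O: 0 + 4(47.88) = 191.5

192 mol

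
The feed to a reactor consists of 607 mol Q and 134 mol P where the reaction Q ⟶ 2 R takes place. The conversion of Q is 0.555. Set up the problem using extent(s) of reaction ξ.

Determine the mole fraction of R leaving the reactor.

Q reacted = 0.555 × 607 = 336.9 mol; ν_Q = −1, so ξ = 336.9/1 = 336.9 mol.
Outlet amounts (n = n₀ + ν ξ):
  Q: 607 − 1(336.9) = 270.1
  R: 0 + 2(336.9) = 673.8
  P: 134 (inert)
Total out = 1078 mol; y_R = 673.8 / 1078 = 0.6251.

0.625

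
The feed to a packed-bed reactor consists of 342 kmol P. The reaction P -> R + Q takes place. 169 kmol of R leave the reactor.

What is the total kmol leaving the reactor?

511 kmol

For R: n = n₀ + 1ξ → 169 = 0 + 1ξ, giving ξ = 169 kmol.
Outlet amounts (n = n₀ + ν ξ):
  P: 342 − 1(169) = 173
  R: 0 + 1(169) = 169
  Q: 0 + 1(169) = 169
Total out = 173 + 169 + 169 = 511 kmol.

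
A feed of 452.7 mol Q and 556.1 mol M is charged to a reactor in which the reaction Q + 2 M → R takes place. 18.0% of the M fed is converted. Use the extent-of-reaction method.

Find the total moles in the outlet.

M reacted = 0.18 × 556.1 = 100.1 mol; ν_M = −2, so ξ = 100.1/2 = 50.05 mol.
Outlet amounts (n = n₀ + ν ξ):
  Q: 452.7 − 1(50.05) = 402.7
  M: 556.1 − 2(50.05) = 456
  R: 0 + 1(50.05) = 50.05
Total out = 402.7 + 456 + 50.05 = 908.7 mol.

909 mol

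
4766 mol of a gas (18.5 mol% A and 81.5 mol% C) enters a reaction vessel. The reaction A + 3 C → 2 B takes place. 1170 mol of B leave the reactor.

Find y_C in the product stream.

0.592

For B: n = n₀ + 2ξ → 1170 = 0 + 2ξ, giving ξ = 585 mol.
Outlet amounts (n = n₀ + ν ξ):
  A: 881.7 − 1(585) = 296.7
  C: 3884 − 3(585) = 2129
  B: 0 + 2(585) = 1170
Total out = 3596 mol; y_C = 2129 / 3596 = 0.5921.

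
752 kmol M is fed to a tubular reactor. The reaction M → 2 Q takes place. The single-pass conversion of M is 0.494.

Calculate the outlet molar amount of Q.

743 kmol

M reacted = 0.494 × 752 = 371.5 kmol; ν_M = −1, so ξ = 371.5/1 = 371.5 kmol.
Outlet amounts (n = n₀ + ν ξ):
  M: 752 − 1(371.5) = 380.5
  Q: 0 + 2(371.5) = 743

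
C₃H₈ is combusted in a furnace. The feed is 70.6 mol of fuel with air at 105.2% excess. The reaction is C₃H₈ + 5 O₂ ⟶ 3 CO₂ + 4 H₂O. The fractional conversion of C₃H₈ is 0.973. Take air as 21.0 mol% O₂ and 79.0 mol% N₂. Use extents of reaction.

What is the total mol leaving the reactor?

3590 mol

Stoichiometric O₂ = 5 × 70.6 = 353 mol; O₂ fed = 353 × 2.052 = 724.4 mol.
N₂ fed = 724.4 × 79/21 = 2725 mol.
Fuel reacted = 0.973 × 70.6 → ξ = 68.69 mol.
Outlet (n = n₀ + ν ξ):
  C₃H₈: 70.6 − 1(68.69) = 1.906
  O₂: 724.4 − 5(68.69) = 380.9
  N₂: 2725 (inert)
  CO₂: 0 + 3(68.69) = 206.1
  H₂O: 0 + 4(68.69) = 274.8
Total out = 1.906 + 380.9 + 2725 + 206.1 + 274.8 = 3589 mol.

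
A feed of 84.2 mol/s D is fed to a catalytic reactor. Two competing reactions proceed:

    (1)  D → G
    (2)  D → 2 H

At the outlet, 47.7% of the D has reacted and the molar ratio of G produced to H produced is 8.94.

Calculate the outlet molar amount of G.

Conversion of D: D consumed = 0.477 × 84.2 = 40.16 mol/s = 1ξ₁ + 1ξ₂.
Selectivity: 1ξ₁ / (2ξ₂) = 8.94 → ξ₁ = 17.88 ξ₂.
Substitute: (1·17.88 + 1) ξ₂ = 40.16 → ξ₂ = 2.127 mol/s, ξ₁ = 38.04 mol/s.
Outlet amounts (n = n₀ + Σ ν·ξ):
  D: 84.2 − 1(38.04) − 1(2.127) = 44.04
  G: 0 + 1(38.04) = 38.04
  H: 0 + 2(2.127) = 4.255

38 mol/s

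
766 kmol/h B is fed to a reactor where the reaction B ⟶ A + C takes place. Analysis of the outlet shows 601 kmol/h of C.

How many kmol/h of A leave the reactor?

For C: n = n₀ + 1ξ → 601 = 0 + 1ξ, giving ξ = 601 kmol/h.
Outlet amounts (n = n₀ + ν ξ):
  B: 766 − 1(601) = 165
  A: 0 + 1(601) = 601
  C: 0 + 1(601) = 601

601 kmol/h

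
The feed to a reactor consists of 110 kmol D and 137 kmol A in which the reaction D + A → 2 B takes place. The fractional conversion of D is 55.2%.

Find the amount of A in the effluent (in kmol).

D reacted = 0.552 × 110 = 60.72 kmol; ν_D = −1, so ξ = 60.72/1 = 60.72 kmol.
Outlet amounts (n = n₀ + ν ξ):
  D: 110 − 1(60.72) = 49.28
  A: 137 − 1(60.72) = 76.28
  B: 0 + 2(60.72) = 121.4

76.3 kmol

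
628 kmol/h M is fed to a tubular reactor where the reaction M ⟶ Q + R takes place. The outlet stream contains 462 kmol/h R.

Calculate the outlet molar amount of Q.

For R: n = n₀ + 1ξ → 462 = 0 + 1ξ, giving ξ = 462 kmol/h.
Outlet amounts (n = n₀ + ν ξ):
  M: 628 − 1(462) = 166
  Q: 0 + 1(462) = 462
  R: 0 + 1(462) = 462

462 kmol/h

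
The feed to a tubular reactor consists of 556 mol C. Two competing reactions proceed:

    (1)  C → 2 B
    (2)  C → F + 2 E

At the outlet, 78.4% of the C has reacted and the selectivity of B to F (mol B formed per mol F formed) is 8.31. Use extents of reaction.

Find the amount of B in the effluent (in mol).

703 mol

Conversion of C: C consumed = 0.784 × 556 = 435.9 mol = 1ξ₁ + 1ξ₂.
Selectivity: 2ξ₁ / (1ξ₂) = 8.31 → ξ₁ = 4.155 ξ₂.
Substitute: (1·4.155 + 1) ξ₂ = 435.9 → ξ₂ = 84.56 mol, ξ₁ = 351.3 mol.
Outlet amounts (n = n₀ + Σ ν·ξ):
  C: 556 − 1(351.3) − 1(84.56) = 120.1
  B: 0 + 2(351.3) = 702.7
  F: 0 + 1(84.56) = 84.56
  E: 0 + 2(84.56) = 169.1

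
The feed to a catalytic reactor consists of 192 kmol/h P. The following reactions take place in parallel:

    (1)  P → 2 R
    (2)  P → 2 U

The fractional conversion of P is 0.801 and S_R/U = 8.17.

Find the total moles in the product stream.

Conversion of P: P consumed = 0.801 × 192 = 153.8 kmol/h = 1ξ₁ + 1ξ₂.
Selectivity: 2ξ₁ / (2ξ₂) = 8.17 → ξ₁ = 8.17 ξ₂.
Substitute: (1·8.17 + 1) ξ₂ = 153.8 → ξ₂ = 16.77 kmol/h, ξ₁ = 137 kmol/h.
Outlet amounts (n = n₀ + Σ ν·ξ):
  P: 192 − 1(137) − 1(16.77) = 38.21
  R: 0 + 2(137) = 274
  U: 0 + 2(16.77) = 33.54
Total out = 38.21 + 274 + 33.54 = 345.8 kmol/h.

346 kmol/h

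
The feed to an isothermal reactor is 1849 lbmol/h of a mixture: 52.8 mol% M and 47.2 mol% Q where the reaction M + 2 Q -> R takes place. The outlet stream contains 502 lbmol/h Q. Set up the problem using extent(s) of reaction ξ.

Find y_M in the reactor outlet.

0.535

For Q: n = n₀ − 2ξ → 502 = 872.7 − 2ξ, giving ξ = 185.4 lbmol/h.
Outlet amounts (n = n₀ + ν ξ):
  M: 976.3 − 1(185.4) = 790.9
  Q: 872.7 − 2(185.4) = 502
  R: 0 + 1(185.4) = 185.4
Total out = 1478 lbmol/h; y_M = 790.9 / 1478 = 0.535.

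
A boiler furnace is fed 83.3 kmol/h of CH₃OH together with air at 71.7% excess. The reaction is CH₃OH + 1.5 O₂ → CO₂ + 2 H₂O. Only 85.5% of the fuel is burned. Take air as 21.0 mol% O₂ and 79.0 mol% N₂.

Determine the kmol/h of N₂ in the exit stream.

807 kmol/h

Stoichiometric O₂ = 1.5 × 83.3 = 124.9 kmol/h; O₂ fed = 124.9 × 1.717 = 214.5 kmol/h.
N₂ fed = 214.5 × 79/21 = 807.1 kmol/h.
Fuel reacted = 0.855 × 83.3 → ξ = 71.22 kmol/h.
Outlet (n = n₀ + ν ξ):
  CH₃OH: 83.3 − 1(71.22) = 12.08
  O₂: 214.5 − 1.5(71.22) = 107.7
  N₂: 807.1 (inert)
  CO₂: 0 + 1(71.22) = 71.22
  H₂O: 0 + 2(71.22) = 142.4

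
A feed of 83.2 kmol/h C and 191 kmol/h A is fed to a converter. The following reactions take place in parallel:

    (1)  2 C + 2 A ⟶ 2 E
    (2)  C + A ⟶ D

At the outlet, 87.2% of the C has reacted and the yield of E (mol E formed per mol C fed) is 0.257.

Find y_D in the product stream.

Yield of E: 2ξ₁ / 83.2 = 0.257 → ξ₁ = 10.69 kmol/h.
Conversion of C: 2ξ₁ + 1ξ₂ = 0.872 × 83.2 = 72.55 → ξ₂ = 51.17 kmol/h.
Outlet amounts (n = n₀ + Σ ν·ξ):
  C: 83.2 − 2(10.69) − 1(51.17) = 10.65
  A: 191 − 2(10.69) − 1(51.17) = 118.4
  E: 0 + 2(10.69) = 21.38
  D: 0 + 1(51.17) = 51.17
Total out = 201.6 kmol/h; y_D = 51.17 / 201.6 = 0.2537.

0.254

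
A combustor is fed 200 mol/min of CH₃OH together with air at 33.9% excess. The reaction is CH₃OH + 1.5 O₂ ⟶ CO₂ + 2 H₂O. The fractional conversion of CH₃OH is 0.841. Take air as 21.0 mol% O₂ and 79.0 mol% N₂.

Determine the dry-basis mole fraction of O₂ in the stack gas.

Stoichiometric O₂ = 1.5 × 200 = 300 mol/min; O₂ fed = 300 × 1.339 = 401.7 mol/min.
N₂ fed = 401.7 × 79/21 = 1511 mol/min.
Fuel reacted = 0.841 × 200 → ξ = 168.2 mol/min.
Outlet (n = n₀ + ν ξ):
  CH₃OH: 200 − 1(168.2) = 31.8
  O₂: 401.7 − 1.5(168.2) = 149.4
  N₂: 1511 (inert)
  CO₂: 0 + 1(168.2) = 168.2
  H₂O: 0 + 2(168.2) = 336.4
Dry total = 1861 mol/min; y_O₂ (dry) = 149.4 / 1861 = 0.0803.

0.0803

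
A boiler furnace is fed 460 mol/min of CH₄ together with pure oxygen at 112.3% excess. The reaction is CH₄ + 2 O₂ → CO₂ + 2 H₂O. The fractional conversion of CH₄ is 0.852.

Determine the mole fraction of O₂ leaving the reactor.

Stoichiometric O₂ = 2 × 460 = 920 mol/min; O₂ fed = 920 × 2.123 = 1953 mol/min.
Fuel reacted = 0.852 × 460 → ξ = 391.9 mol/min.
Outlet (n = n₀ + ν ξ):
  CH₄: 460 − 1(391.9) = 68.08
  O₂: 1953 − 2(391.9) = 1169
  CO₂: 0 + 1(391.9) = 391.9
  H₂O: 0 + 2(391.9) = 783.8
Total out = 2413 mol/min; y_O₂ = 1169 / 2413 = 0.4846.

0.485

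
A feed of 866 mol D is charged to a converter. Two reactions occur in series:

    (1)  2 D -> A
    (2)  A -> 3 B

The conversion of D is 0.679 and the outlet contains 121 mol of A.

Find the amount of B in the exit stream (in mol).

Conversion of D: D consumed = 2ξ₁ = 0.679 × 866 → ξ₁ = 294 mol.
A balance: n_A = 0 + 1ξ₁ − 1ξ₂ = 121 → ξ₂ = (1·294 − 121)/1 = 173 mol.
Outlet amounts (n = n₀ + Σ ν·ξ):
  D: 866 − 2(294) = 278
  A: 0 + 1(294) − 1(173) = 121
  B: 0 + 3(173) = 519

519 mol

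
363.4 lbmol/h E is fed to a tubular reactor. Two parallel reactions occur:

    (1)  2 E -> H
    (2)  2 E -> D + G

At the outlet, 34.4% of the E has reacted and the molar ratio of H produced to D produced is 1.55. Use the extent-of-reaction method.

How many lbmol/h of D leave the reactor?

24.5 lbmol/h

Conversion of E: E consumed = 0.344 × 363.4 = 125 lbmol/h = 2ξ₁ + 2ξ₂.
Selectivity: 1ξ₁ / (1ξ₂) = 1.55 → ξ₁ = 1.55 ξ₂.
Substitute: (2·1.55 + 2) ξ₂ = 125 → ξ₂ = 24.51 lbmol/h, ξ₁ = 37.99 lbmol/h.
Outlet amounts (n = n₀ + Σ ν·ξ):
  E: 363.4 − 2(37.99) − 2(24.51) = 238.4
  H: 0 + 1(37.99) = 37.99
  D: 0 + 1(24.51) = 24.51
  G: 0 + 1(24.51) = 24.51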